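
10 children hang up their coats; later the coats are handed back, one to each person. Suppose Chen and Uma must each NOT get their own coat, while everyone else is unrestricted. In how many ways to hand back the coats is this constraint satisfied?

2943360

Inclusion-exclusion on the 2 forbidden self-matches:
Σ_{j=0}^{2} (-1)^j C(2,j)(10-j)!
= C(2,0)·10! - C(2,1)·9! + C(2,2)·8!
= 3628800 - 725760 + 40320
= 2943360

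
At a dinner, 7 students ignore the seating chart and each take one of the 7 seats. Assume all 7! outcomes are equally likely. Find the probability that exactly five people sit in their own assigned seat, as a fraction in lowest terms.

Favorable outcomes: C(7,5)·!2 = 21·1 = 21.
Total outcomes: 7! = 5040.
Probability = 21/5040 = 1/240.

1/240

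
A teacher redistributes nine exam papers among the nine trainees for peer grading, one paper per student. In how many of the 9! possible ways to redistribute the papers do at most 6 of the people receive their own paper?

Sum C(9,i)·!(9-i) for i = 0..6:
  i=0: C(9,0)·!9 = 1·133496 = 133496
  i=1: C(9,1)·!8 = 9·14833 = 133497
  i=2: C(9,2)·!7 = 36·1854 = 66744
  i=3: C(9,3)·!6 = 84·265 = 22260
  i=4: C(9,4)·!5 = 126·44 = 5544
  i=5: C(9,5)·!4 = 126·9 = 1134
  i=6: C(9,6)·!3 = 84·2 = 168
Total = 362843.

362843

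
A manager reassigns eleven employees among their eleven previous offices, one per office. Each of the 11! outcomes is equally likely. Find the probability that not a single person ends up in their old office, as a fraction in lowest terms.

1468457/3991680

Favorable outcomes: !11 = 14684570.
Total outcomes: 11! = 39916800.
Probability = 14684570/39916800 = 1468457/3991680.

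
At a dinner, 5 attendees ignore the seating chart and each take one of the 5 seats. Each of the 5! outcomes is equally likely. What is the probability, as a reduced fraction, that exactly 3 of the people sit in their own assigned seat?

Favorable outcomes: C(5,3)·!2 = 10·1 = 10.
Total outcomes: 5! = 120.
Probability = 10/120 = 1/12.

1/12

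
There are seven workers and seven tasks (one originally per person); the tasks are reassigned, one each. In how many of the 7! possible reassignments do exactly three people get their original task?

315

Pick the 3 fixed positions: C(7,3) = 35 ways.
The other 4 form a derangement: !4 = 9.
Total: 35 × 9 = 315.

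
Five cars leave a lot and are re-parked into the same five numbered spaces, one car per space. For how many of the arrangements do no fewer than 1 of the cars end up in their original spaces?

76

# with exactly i fixed is C(5,i)·!(5-i); sum over i=1..5:
  i=1: C(5,1)·!4 = 5·9 = 45
  i=2: C(5,2)·!3 = 10·2 = 20
  i=3: C(5,3)·!2 = 10·1 = 10
  i=4: C(5,4)·!1 = 5·0 = 0
  i=5: C(5,5)·!0 = 1·1 = 1
Total = 76.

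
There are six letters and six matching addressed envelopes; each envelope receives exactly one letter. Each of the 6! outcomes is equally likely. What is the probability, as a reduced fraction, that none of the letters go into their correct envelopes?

Favorable outcomes: !6 = 265.
Total outcomes: 6! = 720.
Probability = 265/720 = 53/144.

53/144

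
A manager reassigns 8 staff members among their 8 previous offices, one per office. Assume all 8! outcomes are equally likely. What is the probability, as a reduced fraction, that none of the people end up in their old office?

2119/5760

Favorable outcomes: !8 = 14833.
Total outcomes: 8! = 40320.
Probability = 14833/40320 = 2119/5760.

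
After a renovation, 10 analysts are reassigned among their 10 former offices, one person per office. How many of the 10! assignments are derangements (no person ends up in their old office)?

1334961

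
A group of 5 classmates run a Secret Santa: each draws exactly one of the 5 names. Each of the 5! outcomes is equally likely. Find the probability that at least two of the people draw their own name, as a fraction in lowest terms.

31/120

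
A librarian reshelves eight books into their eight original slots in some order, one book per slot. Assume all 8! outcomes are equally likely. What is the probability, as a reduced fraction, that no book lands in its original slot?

2119/5760

Favorable outcomes: !8 = 14833.
Total outcomes: 8! = 40320.
Probability = 14833/40320 = 2119/5760.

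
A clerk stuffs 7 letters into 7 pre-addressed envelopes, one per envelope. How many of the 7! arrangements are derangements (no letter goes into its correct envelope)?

1854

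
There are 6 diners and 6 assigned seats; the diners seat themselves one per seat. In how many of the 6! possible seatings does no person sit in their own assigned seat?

The subfactorial !6 = [6!/e] (nearest integer).
6! = 720, and 720/e ≈ 264.87, so !6 = 265.

265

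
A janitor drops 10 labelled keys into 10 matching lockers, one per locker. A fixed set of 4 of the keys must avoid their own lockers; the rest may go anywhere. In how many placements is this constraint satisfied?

2399760

Inclusion-exclusion on the 4 forbidden self-matches:
Σ_{j=0}^{4} (-1)^j C(4,j)(10-j)!
= C(4,0)·10! - C(4,1)·9! + C(4,2)·8! - C(4,3)·7! + C(4,4)·6!
= 3628800 - 1451520 + 241920 - 20160 + 720
= 2399760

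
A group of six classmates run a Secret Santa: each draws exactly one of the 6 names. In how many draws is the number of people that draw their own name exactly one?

264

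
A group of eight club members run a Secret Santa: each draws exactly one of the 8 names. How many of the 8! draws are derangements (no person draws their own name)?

14833

By inclusion-exclusion, !8 = Σ (-1)^k · 8!/k! for k=0..8
= 8! - 8!/1! + 8!/2! - 8!/3! + 8!/4! - 8!/5! + 8!/6! - 8!/7! + 8!/8!
= 40320 - 40320 + 20160 - 6720 + 1680 - 336 + 56 - 8 + 1
= 14833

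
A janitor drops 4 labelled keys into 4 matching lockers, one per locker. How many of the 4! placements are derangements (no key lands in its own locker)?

9

Use !n = n·!(n-1) + (-1)^n.
!4 = 4·2 + 1 = 9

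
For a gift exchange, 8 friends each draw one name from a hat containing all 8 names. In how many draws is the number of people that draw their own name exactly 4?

630

Pick the 4 fixed positions: C(8,4) = 70 ways.
The other 4 form a derangement: !4 = 9.
Total: 70 × 9 = 630.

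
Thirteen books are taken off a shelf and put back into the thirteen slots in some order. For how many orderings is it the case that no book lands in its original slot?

2290792932

!13 is the nearest integer to 13!/e.
13! = 6227020800, and 6227020800/e ≈ 2290792932.07, so !13 = 2290792932.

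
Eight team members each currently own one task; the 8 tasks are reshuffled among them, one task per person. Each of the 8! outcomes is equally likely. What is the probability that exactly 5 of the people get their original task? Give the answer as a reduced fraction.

1/360

Favorable outcomes: C(8,5)·!3 = 56·2 = 112.
Total outcomes: 8! = 40320.
Probability = 112/40320 = 1/360.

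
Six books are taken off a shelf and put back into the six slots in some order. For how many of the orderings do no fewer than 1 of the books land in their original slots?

455

Sum C(6,i)·!(6-i) for i = 1..6:
  i=1: C(6,1)·!5 = 6·44 = 264
  i=2: C(6,2)·!4 = 15·9 = 135
  i=3: C(6,3)·!3 = 20·2 = 40
  i=4: C(6,4)·!2 = 15·1 = 15
  i=5: C(6,5)·!1 = 6·0 = 0
  i=6: C(6,6)·!0 = 1·1 = 1
Total = 455.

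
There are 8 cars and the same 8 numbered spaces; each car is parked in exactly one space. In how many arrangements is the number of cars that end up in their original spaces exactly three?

2464

Pick the 3 fixed positions: C(8,3) = 56 ways.
The remaining 5 must be deranged: !5 = 44.
Total: 56 × 44 = 2464.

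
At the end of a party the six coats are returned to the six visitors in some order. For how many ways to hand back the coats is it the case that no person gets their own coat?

265

!6 is the nearest integer to 6!/e.
6! = 720, and 720/e ≈ 264.87, so !6 = 265.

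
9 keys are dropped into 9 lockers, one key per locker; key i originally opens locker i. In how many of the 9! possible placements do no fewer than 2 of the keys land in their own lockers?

Sum C(9,i)·!(9-i) for i = 2..9:
  i=2: C(9,2)·!7 = 36·1854 = 66744
  i=3: C(9,3)·!6 = 84·265 = 22260
  i=4: C(9,4)·!5 = 126·44 = 5544
  i=5: C(9,5)·!4 = 126·9 = 1134
  i=6: C(9,6)·!3 = 84·2 = 168
  i=7: C(9,7)·!2 = 36·1 = 36
  i=8: C(9,8)·!1 = 9·0 = 0
  i=9: C(9,9)·!0 = 1·1 = 1
Total = 95887.

95887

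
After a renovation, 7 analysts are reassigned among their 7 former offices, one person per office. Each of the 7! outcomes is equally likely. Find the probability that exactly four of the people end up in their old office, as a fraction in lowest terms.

Favorable outcomes: C(7,4)·!3 = 35·2 = 70.
Total outcomes: 7! = 5040.
Probability = 70/5040 = 1/72.

1/72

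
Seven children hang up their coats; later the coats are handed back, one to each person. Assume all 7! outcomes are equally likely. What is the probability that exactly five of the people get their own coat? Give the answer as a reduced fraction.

1/240

Favorable outcomes: C(7,5)·!2 = 21·1 = 21.
Total outcomes: 7! = 5040.
Probability = 21/5040 = 1/240.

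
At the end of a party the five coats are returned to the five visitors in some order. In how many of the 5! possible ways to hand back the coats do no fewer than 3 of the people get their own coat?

# with exactly i fixed is C(5,i)·!(5-i); sum over i=3..5:
  i=3: C(5,3)·!2 = 10·1 = 10
  i=4: C(5,4)·!1 = 5·0 = 0
  i=5: C(5,5)·!0 = 1·1 = 1
Total = 11.

11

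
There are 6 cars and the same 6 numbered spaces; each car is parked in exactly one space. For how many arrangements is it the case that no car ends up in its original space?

265

!6 is the nearest integer to 6!/e.
6! = 720, and 720/e ≈ 264.87, so !6 = 265.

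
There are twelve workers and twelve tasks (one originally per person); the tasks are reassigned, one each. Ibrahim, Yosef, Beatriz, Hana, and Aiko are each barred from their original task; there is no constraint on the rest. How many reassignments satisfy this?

312273360

Let A_j be the event that the j-th constrained one is fixed. By inclusion-exclusion over the 5 events:
Σ_{j=0}^{5} (-1)^j C(5,j)(12-j)!
= C(5,0)·12! - C(5,1)·11! + C(5,2)·10! - C(5,3)·9! + C(5,4)·8! - C(5,5)·7!
= 479001600 - 199584000 + 36288000 - 3628800 + 201600 - 5040
= 312273360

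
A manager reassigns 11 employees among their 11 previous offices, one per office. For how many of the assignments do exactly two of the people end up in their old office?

Pick the 2 fixed positions: C(11,2) = 55 ways.
The remaining 9 must be deranged: !9 = 133496.
Total: 55 × 133496 = 7342280.

7342280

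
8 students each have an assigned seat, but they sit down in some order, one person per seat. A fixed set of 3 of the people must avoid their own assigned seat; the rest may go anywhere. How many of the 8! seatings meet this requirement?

27240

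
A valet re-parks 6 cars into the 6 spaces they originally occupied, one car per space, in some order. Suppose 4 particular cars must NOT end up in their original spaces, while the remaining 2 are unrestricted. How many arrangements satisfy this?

362

Let A_j be the event that the j-th constrained one is fixed. By inclusion-exclusion over the 4 events:
Σ_{j=0}^{4} (-1)^j C(4,j)(6-j)!
= C(4,0)·6! - C(4,1)·5! + C(4,2)·4! - C(4,3)·3! + C(4,4)·2!
= 720 - 480 + 144 - 24 + 2
= 362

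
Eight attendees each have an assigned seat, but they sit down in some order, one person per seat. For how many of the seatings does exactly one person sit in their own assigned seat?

14832

Choose which one of the 8 is fixed: C(8,1) = 8.
The remaining 7 must be deranged: !7 = 1854.
Total: 8 × 1854 = 14832.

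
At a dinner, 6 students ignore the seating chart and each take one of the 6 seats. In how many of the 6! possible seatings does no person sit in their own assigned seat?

The subfactorial !6 = [6!/e] (nearest integer).
6! = 720, and 720/e ≈ 264.87, so !6 = 265.

265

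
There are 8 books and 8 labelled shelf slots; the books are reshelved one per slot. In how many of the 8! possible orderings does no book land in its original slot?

14833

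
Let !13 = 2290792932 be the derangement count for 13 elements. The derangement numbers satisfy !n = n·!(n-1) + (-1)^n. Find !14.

32071101049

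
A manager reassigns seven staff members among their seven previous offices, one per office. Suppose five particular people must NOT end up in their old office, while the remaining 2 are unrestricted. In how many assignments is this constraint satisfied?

2428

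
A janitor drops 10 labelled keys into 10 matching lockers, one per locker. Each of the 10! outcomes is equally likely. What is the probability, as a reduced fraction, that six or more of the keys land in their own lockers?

17/28350

Favorable outcomes: Σ_{i≥6} C(10,i)·!(10-i) = 210·9 + 120·2 + 45·1 + 10·0 + 1·1 = 2176.
Total outcomes: 10! = 3628800.
Probability = 2176/3628800 = 17/28350.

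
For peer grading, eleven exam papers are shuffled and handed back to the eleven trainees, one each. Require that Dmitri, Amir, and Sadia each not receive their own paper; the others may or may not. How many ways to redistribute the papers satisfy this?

30078720

Inclusion-exclusion on the 3 forbidden self-matches:
Σ_{j=0}^{3} (-1)^j C(3,j)(11-j)!
= C(3,0)·11! - C(3,1)·10! + C(3,2)·9! - C(3,3)·8!
= 39916800 - 10886400 + 1088640 - 40320
= 30078720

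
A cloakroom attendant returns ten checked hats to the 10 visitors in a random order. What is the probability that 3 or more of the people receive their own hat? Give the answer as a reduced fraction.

145697/1814400

Favorable outcomes: Σ_{i≥3} C(10,i)·!(10-i) = 120·1854 + 210·265 + 252·44 + 210·9 + 120·2 + 45·1 + 10·0 + 1·1 = 291394.
Total outcomes: 10! = 3628800.
Probability = 291394/3628800 = 145697/1814400.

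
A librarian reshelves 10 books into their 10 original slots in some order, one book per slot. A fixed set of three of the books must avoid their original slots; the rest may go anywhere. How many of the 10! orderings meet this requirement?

Let A_j be the event that the j-th constrained one is fixed. By inclusion-exclusion over the 3 events:
Σ_{j=0}^{3} (-1)^j C(3,j)(10-j)!
= C(3,0)·10! - C(3,1)·9! + C(3,2)·8! - C(3,3)·7!
= 3628800 - 1088640 + 120960 - 5040
= 2656080

2656080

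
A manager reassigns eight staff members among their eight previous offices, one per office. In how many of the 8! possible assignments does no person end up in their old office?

Recurrence: !8 = 7·(!7 + !6).
!8 = 7·(1854 + 265) = 7·2119 = 14833

14833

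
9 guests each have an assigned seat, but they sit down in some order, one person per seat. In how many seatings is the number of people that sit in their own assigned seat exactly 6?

168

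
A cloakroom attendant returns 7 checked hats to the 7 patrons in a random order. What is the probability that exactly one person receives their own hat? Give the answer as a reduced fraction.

53/144

Favorable outcomes: C(7,1)·!6 = 7·265 = 1855.
Total outcomes: 7! = 5040.
Probability = 1855/5040 = 53/144.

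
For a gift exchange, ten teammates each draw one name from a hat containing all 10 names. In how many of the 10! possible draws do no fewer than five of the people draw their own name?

# with exactly i fixed is C(10,i)·!(10-i); sum over i=5..10:
  i=5: C(10,5)·!5 = 252·44 = 11088
  i=6: C(10,6)·!4 = 210·9 = 1890
  i=7: C(10,7)·!3 = 120·2 = 240
  i=8: C(10,8)·!2 = 45·1 = 45
  i=9: C(10,9)·!1 = 10·0 = 0
  i=10: C(10,10)·!0 = 1·1 = 1
Total = 13264.

13264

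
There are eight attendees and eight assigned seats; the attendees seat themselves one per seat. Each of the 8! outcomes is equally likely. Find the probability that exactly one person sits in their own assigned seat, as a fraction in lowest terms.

Favorable outcomes: C(8,1)·!7 = 8·1854 = 14832.
Total outcomes: 8! = 40320.
Probability = 14832/40320 = 103/280.

103/280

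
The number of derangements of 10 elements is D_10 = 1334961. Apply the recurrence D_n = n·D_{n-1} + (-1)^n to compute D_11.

14684570

D_11 = 11·1334961 - 1 = 14684570.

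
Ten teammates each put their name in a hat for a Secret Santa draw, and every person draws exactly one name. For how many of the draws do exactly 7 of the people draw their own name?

Choose which 7 of the 10 are fixed: C(10,7) = 120.
The other 3 form a derangement: !3 = 2.
Total: 120 × 2 = 240.

240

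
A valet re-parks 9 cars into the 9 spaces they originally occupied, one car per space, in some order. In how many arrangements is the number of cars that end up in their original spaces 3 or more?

Sum C(9,i)·!(9-i) for i = 3..9:
  i=3: C(9,3)·!6 = 84·265 = 22260
  i=4: C(9,4)·!5 = 126·44 = 5544
  i=5: C(9,5)·!4 = 126·9 = 1134
  i=6: C(9,6)·!3 = 84·2 = 168
  i=7: C(9,7)·!2 = 36·1 = 36
  i=8: C(9,8)·!1 = 9·0 = 0
  i=9: C(9,9)·!0 = 1·1 = 1
Total = 29143.

29143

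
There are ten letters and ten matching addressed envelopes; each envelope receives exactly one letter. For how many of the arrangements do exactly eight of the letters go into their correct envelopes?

Choose which 8 of the 10 are fixed: C(10,8) = 45.
The other 2 form a derangement: !2 = 1.
Total: 45 × 1 = 45.

45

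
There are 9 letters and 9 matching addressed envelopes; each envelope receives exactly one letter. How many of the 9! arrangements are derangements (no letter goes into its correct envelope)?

By inclusion-exclusion, !9 = Σ (-1)^k · 9!/k! for k=0..9
= 9! - 9!/1! + 9!/2! - 9!/3! + 9!/4! - 9!/5! + 9!/6! - 9!/7! + 9!/8! - 9!/9!
= 362880 - 362880 + 181440 - 60480 + 15120 - 3024 + 504 - 72 + 9 - 1
= 133496

133496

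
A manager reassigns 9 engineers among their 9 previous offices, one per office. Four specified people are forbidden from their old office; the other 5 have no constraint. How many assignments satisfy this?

229080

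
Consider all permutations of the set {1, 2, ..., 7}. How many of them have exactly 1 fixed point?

1855

Pick the single fixed position: C(7,1) = 7 ways.
The remaining 6 must be deranged: !6 = 265.
Total: 7 × 265 = 1855.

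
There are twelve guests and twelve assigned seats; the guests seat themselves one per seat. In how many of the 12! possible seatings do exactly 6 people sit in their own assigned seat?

244860

Pick the 6 fixed positions: C(12,6) = 924 ways.
The remaining 6 must be deranged: !6 = 265.
Total: 924 × 265 = 244860.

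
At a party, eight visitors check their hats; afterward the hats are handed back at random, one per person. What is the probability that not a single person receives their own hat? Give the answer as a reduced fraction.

2119/5760

Favorable outcomes: !8 = 14833.
Total outcomes: 8! = 40320.
Probability = 14833/40320 = 2119/5760.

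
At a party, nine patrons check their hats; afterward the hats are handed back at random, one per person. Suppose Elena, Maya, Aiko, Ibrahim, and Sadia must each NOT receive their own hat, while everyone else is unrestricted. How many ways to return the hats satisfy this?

205056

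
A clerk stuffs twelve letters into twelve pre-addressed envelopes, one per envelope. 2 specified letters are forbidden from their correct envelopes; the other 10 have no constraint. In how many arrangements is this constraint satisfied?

402796800

Let A_j be the event that the j-th constrained one is fixed. By inclusion-exclusion over the 2 events:
Σ_{j=0}^{2} (-1)^j C(2,j)(12-j)!
= C(2,0)·12! - C(2,1)·11! + C(2,2)·10!
= 479001600 - 79833600 + 3628800
= 402796800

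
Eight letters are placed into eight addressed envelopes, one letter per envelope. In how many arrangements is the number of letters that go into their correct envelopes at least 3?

3235

Sum C(8,i)·!(8-i) for i = 3..8:
  i=3: C(8,3)·!5 = 56·44 = 2464
  i=4: C(8,4)·!4 = 70·9 = 630
  i=5: C(8,5)·!3 = 56·2 = 112
  i=6: C(8,6)·!2 = 28·1 = 28
  i=7: C(8,7)·!1 = 8·0 = 0
  i=8: C(8,8)·!0 = 1·1 = 1
Total = 3235.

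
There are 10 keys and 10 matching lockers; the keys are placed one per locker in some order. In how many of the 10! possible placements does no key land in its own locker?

1334961

Recurrence: !10 = 10·!9 + (-1)^10.
!10 = 10·133496 + 1 = 1334961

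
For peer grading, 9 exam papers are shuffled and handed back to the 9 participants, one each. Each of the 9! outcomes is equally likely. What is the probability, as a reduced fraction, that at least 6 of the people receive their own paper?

Favorable outcomes: Σ_{i≥6} C(9,i)·!(9-i) = 84·2 + 36·1 + 9·0 + 1·1 = 205.
Total outcomes: 9! = 362880.
Probability = 205/362880 = 41/72576.

41/72576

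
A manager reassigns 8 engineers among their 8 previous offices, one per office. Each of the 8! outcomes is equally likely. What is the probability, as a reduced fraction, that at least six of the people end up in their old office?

29/40320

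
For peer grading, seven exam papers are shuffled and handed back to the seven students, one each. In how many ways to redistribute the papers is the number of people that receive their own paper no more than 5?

5039

# with exactly i fixed is C(7,i)·!(7-i); sum over i=0..5:
  i=0: C(7,0)·!7 = 1·1854 = 1854
  i=1: C(7,1)·!6 = 7·265 = 1855
  i=2: C(7,2)·!5 = 21·44 = 924
  i=3: C(7,3)·!4 = 35·9 = 315
  i=4: C(7,4)·!3 = 35·2 = 70
  i=5: C(7,5)·!2 = 21·1 = 21
Total = 5039.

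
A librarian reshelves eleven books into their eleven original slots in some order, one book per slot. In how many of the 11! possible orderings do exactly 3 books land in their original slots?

2447445

Choose which 3 of the 11 are fixed: C(11,3) = 165.
The other 8 form a derangement: !8 = 14833.
Total: 165 × 14833 = 2447445.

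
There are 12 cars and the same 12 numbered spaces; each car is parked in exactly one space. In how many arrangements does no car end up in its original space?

By inclusion-exclusion, !12 = Σ (-1)^k · 12!/k! for k=0..12
= 12! - 12!/1! + 12!/2! - 12!/3! + 12!/4! - 12!/5! + 12!/6! - 12!/7! + 12!/8! - 12!/9! + 12!/10! - 12!/11! + 12!/12!
= 479001600 - 479001600 + 239500800 - 79833600 + 19958400 - 3991680 + 665280 - 95040 + 11880 - 1320 + 132 - 12 + 1
= 176214841

176214841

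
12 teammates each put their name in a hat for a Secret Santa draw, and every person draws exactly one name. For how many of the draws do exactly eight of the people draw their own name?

4455

Pick the 8 fixed positions: C(12,8) = 495 ways.
The other 4 form a derangement: !4 = 9.
Total: 495 × 9 = 4455.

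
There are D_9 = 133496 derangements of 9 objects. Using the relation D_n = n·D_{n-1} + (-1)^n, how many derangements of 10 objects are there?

1334961

D_10 = 10·133496 + 1 = 1334961.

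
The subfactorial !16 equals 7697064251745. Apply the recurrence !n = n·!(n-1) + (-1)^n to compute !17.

!17 = 17·7697064251745 - 1 = 130850092279664.

130850092279664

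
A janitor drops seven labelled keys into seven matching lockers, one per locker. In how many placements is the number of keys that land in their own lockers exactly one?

Pick the single fixed position: C(7,1) = 7 ways.
The remaining 6 must be deranged: !6 = 265.
Total: 7 × 265 = 1855.

1855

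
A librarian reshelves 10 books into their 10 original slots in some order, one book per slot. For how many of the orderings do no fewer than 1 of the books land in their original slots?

2293839

Sum C(10,i)·!(10-i) for i = 1..10:
  i=1: C(10,1)·!9 = 10·133496 = 1334960
  i=2: C(10,2)·!8 = 45·14833 = 667485
  i=3: C(10,3)·!7 = 120·1854 = 222480
  i=4: C(10,4)·!6 = 210·265 = 55650
  i=5: C(10,5)·!5 = 252·44 = 11088
  i=6: C(10,6)·!4 = 210·9 = 1890
  i=7: C(10,7)·!3 = 120·2 = 240
  i=8: C(10,8)·!2 = 45·1 = 45
  i=9: C(10,9)·!1 = 10·0 = 0
  i=10: C(10,10)·!0 = 1·1 = 1
Total = 2293839.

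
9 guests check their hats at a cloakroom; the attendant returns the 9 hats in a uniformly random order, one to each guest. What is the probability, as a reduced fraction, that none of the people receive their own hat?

16687/45360

Favorable outcomes: !9 = 133496.
Total outcomes: 9! = 362880.
Probability = 133496/362880 = 16687/45360.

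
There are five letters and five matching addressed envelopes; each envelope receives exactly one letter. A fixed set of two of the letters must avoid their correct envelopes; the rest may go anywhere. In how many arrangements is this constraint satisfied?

Inclusion-exclusion on the 2 forbidden self-matches:
Σ_{j=0}^{2} (-1)^j C(2,j)(5-j)!
= C(2,0)·5! - C(2,1)·4! + C(2,2)·3!
= 120 - 48 + 6
= 78

78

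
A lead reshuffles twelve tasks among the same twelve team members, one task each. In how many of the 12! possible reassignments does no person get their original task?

176214841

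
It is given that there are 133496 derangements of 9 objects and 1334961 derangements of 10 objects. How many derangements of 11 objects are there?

!11 = (11-1)·(!10 + !9) = 10·(1334961 + 133496) = 10·1468457 = 14684570.

14684570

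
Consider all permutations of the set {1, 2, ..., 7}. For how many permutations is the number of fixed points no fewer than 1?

3186

# with exactly i fixed is C(7,i)·!(7-i); sum over i=1..7:
  i=1: C(7,1)·!6 = 7·265 = 1855
  i=2: C(7,2)·!5 = 21·44 = 924
  i=3: C(7,3)·!4 = 35·9 = 315
  i=4: C(7,4)·!3 = 35·2 = 70
  i=5: C(7,5)·!2 = 21·1 = 21
  i=6: C(7,6)·!1 = 7·0 = 0
  i=7: C(7,7)·!0 = 1·1 = 1
Total = 3186.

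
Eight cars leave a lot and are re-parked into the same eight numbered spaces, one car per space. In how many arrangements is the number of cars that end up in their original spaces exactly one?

14832

Pick the single fixed position: C(8,1) = 8 ways.
The remaining 7 must be deranged: !7 = 1854.
Total: 8 × 1854 = 14832.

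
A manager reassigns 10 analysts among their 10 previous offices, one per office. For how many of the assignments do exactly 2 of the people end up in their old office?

667485

Choose which 2 of the 10 are fixed: C(10,2) = 45.
The remaining 8 must be deranged: !8 = 14833.
Total: 45 × 14833 = 667485.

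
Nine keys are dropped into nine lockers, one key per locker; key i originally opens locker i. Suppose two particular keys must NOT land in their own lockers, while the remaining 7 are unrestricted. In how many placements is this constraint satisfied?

Let A_j be the event that the j-th constrained one is fixed. By inclusion-exclusion over the 2 events:
Σ_{j=0}^{2} (-1)^j C(2,j)(9-j)!
= C(2,0)·9! - C(2,1)·8! + C(2,2)·7!
= 362880 - 80640 + 5040
= 287280

287280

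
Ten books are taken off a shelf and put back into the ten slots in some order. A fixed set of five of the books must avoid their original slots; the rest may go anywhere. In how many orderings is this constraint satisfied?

2170680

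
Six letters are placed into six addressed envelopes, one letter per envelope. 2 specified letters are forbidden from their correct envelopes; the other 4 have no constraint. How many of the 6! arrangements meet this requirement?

Inclusion-exclusion on the 2 forbidden self-matches:
Σ_{j=0}^{2} (-1)^j C(2,j)(6-j)!
= C(2,0)·6! - C(2,1)·5! + C(2,2)·4!
= 720 - 240 + 24
= 504

504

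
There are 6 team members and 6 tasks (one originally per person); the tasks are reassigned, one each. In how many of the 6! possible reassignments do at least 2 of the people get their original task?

Sum C(6,i)·!(6-i) for i = 2..6:
  i=2: C(6,2)·!4 = 15·9 = 135
  i=3: C(6,3)·!3 = 20·2 = 40
  i=4: C(6,4)·!2 = 15·1 = 15
  i=5: C(6,5)·!1 = 6·0 = 0
  i=6: C(6,6)·!0 = 1·1 = 1
Total = 191.

191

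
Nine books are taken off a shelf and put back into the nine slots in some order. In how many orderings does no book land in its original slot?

!9 is the nearest integer to 9!/e.
9! = 362880, and 362880/e ≈ 133496.09, so !9 = 133496.

133496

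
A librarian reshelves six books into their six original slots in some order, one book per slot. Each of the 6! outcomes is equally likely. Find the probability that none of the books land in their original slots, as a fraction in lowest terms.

Favorable outcomes: !6 = 265.
Total outcomes: 6! = 720.
Probability = 265/720 = 53/144.

53/144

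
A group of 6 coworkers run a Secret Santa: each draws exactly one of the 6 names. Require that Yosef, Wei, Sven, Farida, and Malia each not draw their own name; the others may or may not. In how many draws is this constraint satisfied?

Inclusion-exclusion on the 5 forbidden self-matches:
Σ_{j=0}^{5} (-1)^j C(5,j)(6-j)!
= C(5,0)·6! - C(5,1)·5! + C(5,2)·4! - C(5,3)·3! + C(5,4)·2! - C(5,5)·1!
= 720 - 600 + 240 - 60 + 10 - 1
= 309

309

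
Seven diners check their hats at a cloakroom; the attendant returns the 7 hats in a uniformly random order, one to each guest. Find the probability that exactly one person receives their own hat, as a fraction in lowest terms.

53/144

Favorable outcomes: C(7,1)·!6 = 7·265 = 1855.
Total outcomes: 7! = 5040.
Probability = 1855/5040 = 53/144.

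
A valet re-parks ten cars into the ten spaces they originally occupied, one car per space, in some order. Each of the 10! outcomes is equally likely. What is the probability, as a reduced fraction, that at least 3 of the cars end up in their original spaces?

145697/1814400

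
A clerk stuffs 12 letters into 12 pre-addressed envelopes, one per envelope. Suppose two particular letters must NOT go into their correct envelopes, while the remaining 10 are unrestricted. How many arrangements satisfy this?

Let A_j be the event that the j-th constrained one is fixed. By inclusion-exclusion over the 2 events:
Σ_{j=0}^{2} (-1)^j C(2,j)(12-j)!
= C(2,0)·12! - C(2,1)·11! + C(2,2)·10!
= 479001600 - 79833600 + 3628800
= 402796800

402796800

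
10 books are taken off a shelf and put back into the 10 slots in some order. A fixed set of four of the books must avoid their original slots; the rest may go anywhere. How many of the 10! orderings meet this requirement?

Let A_j be the event that the j-th constrained one is fixed. By inclusion-exclusion over the 4 events:
Σ_{j=0}^{4} (-1)^j C(4,j)(10-j)!
= C(4,0)·10! - C(4,1)·9! + C(4,2)·8! - C(4,3)·7! + C(4,4)·6!
= 3628800 - 1451520 + 241920 - 20160 + 720
= 2399760

2399760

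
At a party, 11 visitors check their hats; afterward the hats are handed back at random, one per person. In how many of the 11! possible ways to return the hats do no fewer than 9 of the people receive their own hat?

Sum C(11,i)·!(11-i) for i = 9..11:
  i=9: C(11,9)·!2 = 55·1 = 55
  i=10: C(11,10)·!1 = 11·0 = 0
  i=11: C(11,11)·!0 = 1·1 = 1
Total = 56.

56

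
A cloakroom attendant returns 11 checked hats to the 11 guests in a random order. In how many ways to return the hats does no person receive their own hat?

Use !n = n·!(n-1) + (-1)^n.
!11 = 11·1334961 - 1 = 14684570

14684570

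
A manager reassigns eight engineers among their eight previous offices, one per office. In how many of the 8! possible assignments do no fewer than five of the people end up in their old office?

141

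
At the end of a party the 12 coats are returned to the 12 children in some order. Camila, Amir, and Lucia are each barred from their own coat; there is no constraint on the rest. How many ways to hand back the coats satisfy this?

Inclusion-exclusion on the 3 forbidden self-matches:
Σ_{j=0}^{3} (-1)^j C(3,j)(12-j)!
= C(3,0)·12! - C(3,1)·11! + C(3,2)·10! - C(3,3)·9!
= 479001600 - 119750400 + 10886400 - 362880
= 369774720

369774720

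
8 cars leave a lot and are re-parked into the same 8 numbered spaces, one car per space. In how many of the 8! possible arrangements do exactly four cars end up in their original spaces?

630

Pick the 4 fixed positions: C(8,4) = 70 ways.
The remaining 4 must be deranged: !4 = 9.
Total: 70 × 9 = 630.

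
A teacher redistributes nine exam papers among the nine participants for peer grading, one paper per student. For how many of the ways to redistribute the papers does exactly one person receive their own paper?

133497

Choose which one of the 9 is fixed: C(9,1) = 9.
The remaining 8 must be deranged: !8 = 14833.
Total: 9 × 14833 = 133497.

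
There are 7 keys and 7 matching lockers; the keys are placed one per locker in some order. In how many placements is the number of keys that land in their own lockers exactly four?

Choose which 4 of the 7 are fixed: C(7,4) = 35.
The other 3 form a derangement: !3 = 2.
Total: 35 × 2 = 70.

70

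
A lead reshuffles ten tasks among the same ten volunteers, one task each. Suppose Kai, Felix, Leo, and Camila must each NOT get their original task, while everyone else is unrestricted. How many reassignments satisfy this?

2399760

Inclusion-exclusion on the 4 forbidden self-matches:
Σ_{j=0}^{4} (-1)^j C(4,j)(10-j)!
= C(4,0)·10! - C(4,1)·9! + C(4,2)·8! - C(4,3)·7! + C(4,4)·6!
= 3628800 - 1451520 + 241920 - 20160 + 720
= 2399760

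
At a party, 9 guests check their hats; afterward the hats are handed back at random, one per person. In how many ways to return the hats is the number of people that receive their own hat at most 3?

# with exactly i fixed is C(9,i)·!(9-i); sum over i=0..3:
  i=0: C(9,0)·!9 = 1·133496 = 133496
  i=1: C(9,1)·!8 = 9·14833 = 133497
  i=2: C(9,2)·!7 = 36·1854 = 66744
  i=3: C(9,3)·!6 = 84·265 = 22260
Total = 355997.

355997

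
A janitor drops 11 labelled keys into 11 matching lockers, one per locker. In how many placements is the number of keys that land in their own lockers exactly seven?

2970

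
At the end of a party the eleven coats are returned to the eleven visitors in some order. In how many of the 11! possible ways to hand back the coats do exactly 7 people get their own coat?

Choose which 7 of the 11 are fixed: C(11,7) = 330.
The remaining 4 must be deranged: !4 = 9.
Total: 330 × 9 = 2970.

2970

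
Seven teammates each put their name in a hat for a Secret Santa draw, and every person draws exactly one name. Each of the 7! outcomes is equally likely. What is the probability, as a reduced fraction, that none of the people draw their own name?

Favorable outcomes: !7 = 1854.
Total outcomes: 7! = 5040.
Probability = 1854/5040 = 103/280.

103/280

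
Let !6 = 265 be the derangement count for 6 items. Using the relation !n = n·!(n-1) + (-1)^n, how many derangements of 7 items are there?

1854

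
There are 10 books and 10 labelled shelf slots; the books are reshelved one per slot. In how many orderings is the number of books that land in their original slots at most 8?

3628799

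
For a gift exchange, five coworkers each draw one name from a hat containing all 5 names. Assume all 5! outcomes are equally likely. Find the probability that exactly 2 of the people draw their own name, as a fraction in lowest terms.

Favorable outcomes: C(5,2)·!3 = 10·2 = 20.
Total outcomes: 5! = 120.
Probability = 20/120 = 1/6.

1/6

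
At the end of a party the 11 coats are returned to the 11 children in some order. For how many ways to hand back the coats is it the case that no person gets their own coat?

!11 = 11! · Σ_{k=0}^{11} (-1)^k/k!
= 11! - 11!/1! + 11!/2! - 11!/3! + 11!/4! - 11!/5! + 11!/6! - 11!/7! + 11!/8! - 11!/9! + 11!/10! - 11!/11!
= 39916800 - 39916800 + 19958400 - 6652800 + 1663200 - 332640 + 55440 - 7920 + 990 - 110 + 11 - 1
= 14684570

14684570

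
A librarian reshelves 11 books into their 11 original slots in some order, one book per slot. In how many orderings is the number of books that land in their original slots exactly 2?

Choose which 2 of the 11 are fixed: C(11,2) = 55.
The other 9 form a derangement: !9 = 133496.
Total: 55 × 133496 = 7342280.

7342280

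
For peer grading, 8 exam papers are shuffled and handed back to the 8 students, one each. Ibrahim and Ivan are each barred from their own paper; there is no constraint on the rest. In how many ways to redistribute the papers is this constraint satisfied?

30960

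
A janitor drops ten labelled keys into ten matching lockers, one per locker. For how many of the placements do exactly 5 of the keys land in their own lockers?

11088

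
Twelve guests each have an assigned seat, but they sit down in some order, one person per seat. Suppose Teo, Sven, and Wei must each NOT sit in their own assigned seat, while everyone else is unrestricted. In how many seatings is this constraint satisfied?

Let A_j be the event that the j-th constrained one is fixed. By inclusion-exclusion over the 3 events:
Σ_{j=0}^{3} (-1)^j C(3,j)(12-j)!
= C(3,0)·12! - C(3,1)·11! + C(3,2)·10! - C(3,3)·9!
= 479001600 - 119750400 + 10886400 - 362880
= 369774720

369774720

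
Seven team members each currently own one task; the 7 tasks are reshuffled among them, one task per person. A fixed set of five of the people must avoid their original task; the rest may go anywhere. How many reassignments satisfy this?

Let A_j be the event that the j-th constrained one is fixed. By inclusion-exclusion over the 5 events:
Σ_{j=0}^{5} (-1)^j C(5,j)(7-j)!
= C(5,0)·7! - C(5,1)·6! + C(5,2)·5! - C(5,3)·4! + C(5,4)·3! - C(5,5)·2!
= 5040 - 3600 + 1200 - 240 + 30 - 2
= 2428

2428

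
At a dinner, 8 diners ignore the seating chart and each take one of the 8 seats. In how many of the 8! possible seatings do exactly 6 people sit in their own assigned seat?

28

Pick the 6 fixed positions: C(8,6) = 28 ways.
The other 2 form a derangement: !2 = 1.
Total: 28 × 1 = 28.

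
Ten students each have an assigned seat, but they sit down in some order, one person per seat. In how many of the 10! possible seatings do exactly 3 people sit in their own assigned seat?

222480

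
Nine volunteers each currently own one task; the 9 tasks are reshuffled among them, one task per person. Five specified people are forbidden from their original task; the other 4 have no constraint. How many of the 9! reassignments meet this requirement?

Let A_j be the event that the j-th constrained one is fixed. By inclusion-exclusion over the 5 events:
Σ_{j=0}^{5} (-1)^j C(5,j)(9-j)!
= C(5,0)·9! - C(5,1)·8! + C(5,2)·7! - C(5,3)·6! + C(5,4)·5! - C(5,5)·4!
= 362880 - 201600 + 50400 - 7200 + 600 - 24
= 205056

205056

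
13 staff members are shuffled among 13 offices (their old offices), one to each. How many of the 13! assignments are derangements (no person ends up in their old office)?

2290792932

!13 is the nearest integer to 13!/e.
13! = 6227020800, and 6227020800/e ≈ 2290792932.07, so !13 = 2290792932.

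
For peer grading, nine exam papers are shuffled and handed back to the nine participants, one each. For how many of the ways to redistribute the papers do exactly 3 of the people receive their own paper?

22260

Pick the 3 fixed positions: C(9,3) = 84 ways.
The remaining 6 must be deranged: !6 = 265.
Total: 84 × 265 = 22260.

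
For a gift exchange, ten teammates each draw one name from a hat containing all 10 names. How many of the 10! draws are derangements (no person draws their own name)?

Use !n = (n-1)(!(n-1) + !(n-2)).
!10 = 9·(133496 + 14833) = 9·148329 = 1334961

1334961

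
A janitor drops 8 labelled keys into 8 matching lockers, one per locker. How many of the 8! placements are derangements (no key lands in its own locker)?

14833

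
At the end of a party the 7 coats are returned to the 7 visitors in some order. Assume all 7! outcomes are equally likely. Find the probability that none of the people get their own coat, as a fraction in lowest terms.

103/280

Favorable outcomes: !7 = 1854.
Total outcomes: 7! = 5040.
Probability = 1854/5040 = 103/280.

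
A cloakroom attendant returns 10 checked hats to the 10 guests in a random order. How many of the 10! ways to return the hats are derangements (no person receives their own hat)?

1334961

The subfactorial !10 = [10!/e] (nearest integer).
10! = 3628800, and 3628800/e ≈ 1334960.92, so !10 = 1334961.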